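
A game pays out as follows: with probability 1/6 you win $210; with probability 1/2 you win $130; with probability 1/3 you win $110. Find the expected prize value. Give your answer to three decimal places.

E[payout] = 210·1/6 + 130·1/2 + 110·1/3
 = 35 + 65 + 110/3
 = 410/3

136.667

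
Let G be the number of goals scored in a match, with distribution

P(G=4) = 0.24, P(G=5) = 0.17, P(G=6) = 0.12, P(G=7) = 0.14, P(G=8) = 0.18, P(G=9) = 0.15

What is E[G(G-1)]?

E[G(G-1)] = Σ g(g-1)·P(G=g)
 = 12·0.24 + 20·0.17 + 30·0.12 + 42·0.14 + 56·0.18 + 72·0.15
 = 2.88 + 3.4 + 3.6 + 5.88 + 10.08 + 10.8
 = 36.64

36.64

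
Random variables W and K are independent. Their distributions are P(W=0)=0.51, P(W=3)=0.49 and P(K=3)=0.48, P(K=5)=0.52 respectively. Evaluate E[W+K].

5.51

E[W+K] = Σ_w Σ_k (w+k) · P(W=w)P(K=k)
 = 3·0.2448 + 5·0.2652 + 6·0.2352 + 8·0.2548
 = 0.7344 + 1.326 + 1.4112 + 2.0384
 = 5.51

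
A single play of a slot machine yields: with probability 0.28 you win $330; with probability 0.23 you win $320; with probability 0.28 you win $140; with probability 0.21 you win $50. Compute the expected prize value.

215.7

E[payout] = 330·0.28 + 320·0.23 + 140·0.28 + 50·0.21
 = 92.4 + 73.6 + 39.2 + 10.5
 = 215.7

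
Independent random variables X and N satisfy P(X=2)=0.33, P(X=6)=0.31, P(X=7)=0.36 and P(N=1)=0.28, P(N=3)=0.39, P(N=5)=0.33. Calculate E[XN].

15.624

E[XN] = Σ_x Σ_n xn · P(X=x)P(N=n)
 = 2·0.0924 + 6·0.1287 + 10·0.1089 + 6·0.0868 + 18·0.1209 + 30·0.1023 + 7·0.1008 + 21·0.1404 + 35·0.1188
 = 0.1848 + 0.7722 + 1.089 + 0.5208 + 2.1762 + 3.069 + 0.7056 + 2.9484 + 4.158
 = 15.624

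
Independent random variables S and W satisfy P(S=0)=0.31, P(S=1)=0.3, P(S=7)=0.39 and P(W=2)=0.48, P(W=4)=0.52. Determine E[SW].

E[SW] = Σ_s Σ_w sw · P(S=s)P(W=w)
 = 0·0.1488 + 0·0.1612 + 2·0.144 + 4·0.156 + 14·0.1872 + 28·0.2028
 = 0 + 0 + 0.288 + 0.624 + 2.6208 + 5.6784
 = 9.2112

9.2112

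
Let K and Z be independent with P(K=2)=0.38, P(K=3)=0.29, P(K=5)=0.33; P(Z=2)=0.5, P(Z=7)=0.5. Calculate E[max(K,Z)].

5.14

E[max(K,Z)] = Σ_k Σ_z max(k,z) · P(K=k)P(Z=z)
 = 2·0.19 + 7·0.19 + 3·0.145 + 7·0.145 + 5·0.165 + 7·0.165
 = 0.38 + 1.33 + 0.435 + 1.015 + 0.825 + 1.155
 = 5.14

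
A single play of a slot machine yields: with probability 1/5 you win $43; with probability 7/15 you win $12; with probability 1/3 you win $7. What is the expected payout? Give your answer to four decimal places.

16.5333

E[payout] = 43·1/5 + 12·7/15 + 7·1/3
 = 43/5 + 28/5 + 7/3
 = 248/15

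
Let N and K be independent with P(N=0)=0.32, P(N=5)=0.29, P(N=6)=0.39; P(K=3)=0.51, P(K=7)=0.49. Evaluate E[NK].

18.7984

E[NK] = Σ_n Σ_k nk · P(N=n)P(K=k)
 = 0·0.1632 + 0·0.1568 + 15·0.1479 + 35·0.1421 + 18·0.1989 + 42·0.1911
 = 0 + 0 + 2.2185 + 4.9735 + 3.5802 + 8.0262
 = 18.7984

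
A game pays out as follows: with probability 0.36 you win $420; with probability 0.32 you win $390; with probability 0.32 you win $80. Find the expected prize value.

E[payout] = 420·0.36 + 390·0.32 + 80·0.32
 = 151.2 + 124.8 + 25.6
 = 301.6

301.6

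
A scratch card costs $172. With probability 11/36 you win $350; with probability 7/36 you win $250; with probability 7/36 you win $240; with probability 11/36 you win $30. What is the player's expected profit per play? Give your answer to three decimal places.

39.389

E[payout] = 350·11/36 + 250·7/36 + 240·7/36 + 30·11/36
 = 1925/18 + 875/18 + 140/3 + 55/6
 = 3805/18
Net = 3805/18 - 172 = 709/18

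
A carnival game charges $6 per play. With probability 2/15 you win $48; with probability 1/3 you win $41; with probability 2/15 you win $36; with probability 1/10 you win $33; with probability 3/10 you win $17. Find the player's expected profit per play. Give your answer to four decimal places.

E[payout] = 48·2/15 + 41·1/3 + 36·2/15 + 33·1/10 + 17·3/10
 = 32/5 + 41/3 + 24/5 + 33/10 + 51/10
 = 499/15
Net = 499/15 - 6 = 409/15

27.2667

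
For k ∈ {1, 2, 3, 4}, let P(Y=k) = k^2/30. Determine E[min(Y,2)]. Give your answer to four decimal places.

E[min(Y,2)] = Σ min(y,2)·P(Y=y)
 = 1·1/30 + 2·2/15 + 2·3/10 + 2·8/15
 = 1/30 + 4/15 + 3/5 + 16/15
 = 59/30

1.9667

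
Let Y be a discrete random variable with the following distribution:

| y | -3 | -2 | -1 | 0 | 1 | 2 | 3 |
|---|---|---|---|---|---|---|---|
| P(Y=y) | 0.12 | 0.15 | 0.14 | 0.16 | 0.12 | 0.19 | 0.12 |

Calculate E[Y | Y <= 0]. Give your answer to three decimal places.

-1.404

P(Y <= 0) = 0.12 + 0.15 + 0.14 + 0.16 = 0.57.
E[Y | Y <= 0] = [(-3)·0.12 + (-2)·0.15 + (-1)·0.14 + 0·0.16] / 0.57
 = -0.8 / 0.57
 = -80/57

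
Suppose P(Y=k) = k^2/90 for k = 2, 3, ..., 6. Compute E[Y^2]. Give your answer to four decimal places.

E[Y^2] = Σ y^2·P(Y=y)
 = 4·2/45 + 9·1/10 + 16·8/45 + 25·5/18 + 36·2/5
 = 8/45 + 9/10 + 128/45 + 125/18 + 72/5
 = 379/15

25.2667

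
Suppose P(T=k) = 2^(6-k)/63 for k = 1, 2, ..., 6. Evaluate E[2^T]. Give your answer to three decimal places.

E[2^T] = Σ 2^t·P(T=t)
 = 2·32/63 + 4·16/63 + 8·8/63 + 16·4/63 + 32·2/63 + 64·1/63
 = 64/63 + 64/63 + 64/63 + 64/63 + 64/63 + 64/63
 = 128/21

6.095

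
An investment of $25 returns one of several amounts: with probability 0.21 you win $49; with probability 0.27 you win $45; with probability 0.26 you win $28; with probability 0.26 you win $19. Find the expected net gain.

9.66

E[payout] = 49·0.21 + 45·0.27 + 28·0.26 + 19·0.26
 = 10.29 + 12.15 + 7.28 + 4.94
 = 34.66
Net = 34.66 - 25 = 9.66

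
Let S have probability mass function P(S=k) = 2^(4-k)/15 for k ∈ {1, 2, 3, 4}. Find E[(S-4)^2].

6

E[(S-4)^2] = Σ (s-4)^2·P(S=s)
 = 9·8/15 + 4·4/15 + 1·2/15 + 0·1/15
 = 24/5 + 16/15 + 2/15 + 0
 = 6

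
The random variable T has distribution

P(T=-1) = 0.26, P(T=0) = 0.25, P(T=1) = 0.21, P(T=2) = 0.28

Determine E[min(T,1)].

E[min(T,1)] = Σ min(t,1)·P(T=t)
 = (-1)·0.26 + 0·0.25 + 1·0.21 + 1·0.28
 = (-0.26) + 0 + 0.21 + 0.28
 = 0.23

0.23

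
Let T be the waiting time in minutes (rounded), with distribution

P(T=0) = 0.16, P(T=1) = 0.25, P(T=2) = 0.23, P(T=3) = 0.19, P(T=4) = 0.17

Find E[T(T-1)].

E[T(T-1)] = Σ t(t-1)·P(T=t)
 = 0·0.16 + 0·0.25 + 2·0.23 + 6·0.19 + 12·0.17
 = 0 + 0 + 0.46 + 1.14 + 2.04
 = 3.64

3.64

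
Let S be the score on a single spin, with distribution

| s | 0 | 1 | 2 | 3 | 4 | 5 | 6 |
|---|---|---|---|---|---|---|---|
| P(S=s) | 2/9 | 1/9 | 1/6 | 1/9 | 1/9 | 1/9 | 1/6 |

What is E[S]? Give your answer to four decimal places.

E[S] = Σ s·P(S=s)
 = 0·2/9 + 1·1/9 + 2·1/6 + 3·1/9 + 4·1/9 + 5·1/9 + 6·1/6
 = 0 + 1/9 + 1/3 + 1/3 + 4/9 + 5/9 + 1
 = 25/9

2.7778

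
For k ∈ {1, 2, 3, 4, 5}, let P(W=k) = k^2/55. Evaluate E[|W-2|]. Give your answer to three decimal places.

E[|W-2|] = Σ |w-2|·P(W=w)
 = 1·1/55 + 0·4/55 + 1·9/55 + 2·16/55 + 3·5/11
 = 1/55 + 0 + 9/55 + 32/55 + 15/11
 = 117/55

2.127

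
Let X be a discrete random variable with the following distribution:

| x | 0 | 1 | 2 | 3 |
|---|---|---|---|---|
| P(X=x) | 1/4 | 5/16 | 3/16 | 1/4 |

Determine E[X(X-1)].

1.875

E[X(X-1)] = Σ x(x-1)·P(X=x)
 = 0·1/4 + 0·5/16 + 2·3/16 + 6·1/4
 = 0 + 0 + 3/8 + 3/2
 = 15/8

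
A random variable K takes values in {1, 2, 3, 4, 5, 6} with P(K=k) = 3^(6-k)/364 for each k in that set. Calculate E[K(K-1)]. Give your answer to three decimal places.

E[K(K-1)] = Σ k(k-1)·P(K=k)
 = 0·243/364 + 2·81/364 + 6·27/364 + 12·9/364 + 20·3/364 + 30·1/364
 = 0 + 81/182 + 81/182 + 27/91 + 15/91 + 15/182
 = 261/182

1.434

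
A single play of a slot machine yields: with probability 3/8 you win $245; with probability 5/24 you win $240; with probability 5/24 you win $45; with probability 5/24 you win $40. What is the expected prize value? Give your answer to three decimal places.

E[payout] = 245·3/8 + 240·5/24 + 45·5/24 + 40·5/24
 = 735/8 + 50 + 75/8 + 25/3
 = 1915/12

159.583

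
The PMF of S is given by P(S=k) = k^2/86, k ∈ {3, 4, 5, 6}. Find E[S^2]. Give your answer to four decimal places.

26.2558

E[S^2] = Σ s^2·P(S=s)
 = 9·9/86 + 16·8/43 + 25·25/86 + 36·18/43
 = 81/86 + 128/43 + 625/86 + 648/43
 = 1129/43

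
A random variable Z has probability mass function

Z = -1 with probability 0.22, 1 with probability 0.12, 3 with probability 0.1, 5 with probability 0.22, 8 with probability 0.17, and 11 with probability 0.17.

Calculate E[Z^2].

38.19

E[Z^2] = Σ z^2·P(Z=z)
 = 1·0.22 + 1·0.12 + 9·0.1 + 25·0.22 + 64·0.17 + 121·0.17
 = 0.22 + 0.12 + 0.9 + 5.5 + 10.88 + 20.57
 = 38.19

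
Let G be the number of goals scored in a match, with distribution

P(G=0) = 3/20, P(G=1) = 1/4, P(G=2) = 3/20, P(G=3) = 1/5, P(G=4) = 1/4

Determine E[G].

2.15

E[G] = Σ g·P(G=g)
 = 0·3/20 + 1·1/4 + 2·3/20 + 3·1/5 + 4·1/4
 = 0 + 1/4 + 3/10 + 3/5 + 1
 = 43/20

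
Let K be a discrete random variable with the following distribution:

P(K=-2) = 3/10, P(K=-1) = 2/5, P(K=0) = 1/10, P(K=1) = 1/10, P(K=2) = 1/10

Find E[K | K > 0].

P(K > 0) = 1/10 + 1/10 = 1/5.
E[K | K > 0] = [1·1/10 + 2·1/10] / (1/5)
 = 3/10 / (1/5)
 = 3/2

1.5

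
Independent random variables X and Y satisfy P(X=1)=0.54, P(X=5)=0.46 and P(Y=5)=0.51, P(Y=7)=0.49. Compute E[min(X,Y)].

E[min(X,Y)] = Σ_x Σ_y min(x,y) · P(X=x)P(Y=y)
 = 1·0.2754 + 1·0.2646 + 5·0.2346 + 5·0.2254
 = 0.2754 + 0.2646 + 1.173 + 1.127
 = 2.84

2.84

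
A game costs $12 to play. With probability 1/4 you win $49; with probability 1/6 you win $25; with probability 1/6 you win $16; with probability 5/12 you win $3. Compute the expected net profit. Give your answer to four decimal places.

E[payout] = 49·1/4 + 25·1/6 + 16·1/6 + 3·5/12
 = 49/4 + 25/6 + 8/3 + 5/4
 = 61/3
Net = 61/3 - 12 = 25/3

8.3333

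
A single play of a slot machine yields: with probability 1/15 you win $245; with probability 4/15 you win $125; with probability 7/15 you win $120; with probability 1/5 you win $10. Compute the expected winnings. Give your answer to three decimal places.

107.667

E[payout] = 245·1/15 + 125·4/15 + 120·7/15 + 10·1/5
 = 49/3 + 100/3 + 56 + 2
 = 323/3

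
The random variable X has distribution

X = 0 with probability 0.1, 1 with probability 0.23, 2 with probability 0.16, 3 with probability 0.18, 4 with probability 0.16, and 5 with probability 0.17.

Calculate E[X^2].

E[X^2] = Σ x^2·P(X=x)
 = 0·0.1 + 1·0.23 + 4·0.16 + 9·0.18 + 16·0.16 + 25·0.17
 = 0 + 0.23 + 0.64 + 1.62 + 2.56 + 4.25
 = 9.3

9.3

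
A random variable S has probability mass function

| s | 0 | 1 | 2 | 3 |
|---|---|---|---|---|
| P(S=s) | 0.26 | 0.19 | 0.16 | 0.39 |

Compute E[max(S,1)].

E[max(S,1)] = Σ max(s,1)·P(S=s)
 = 1·0.26 + 1·0.19 + 2·0.16 + 3·0.39
 = 0.26 + 0.19 + 0.32 + 1.17
 = 1.94

1.94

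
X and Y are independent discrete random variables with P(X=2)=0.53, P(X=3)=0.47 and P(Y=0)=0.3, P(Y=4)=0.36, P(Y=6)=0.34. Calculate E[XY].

E[XY] = Σ_x Σ_y xy · P(X=x)P(Y=y)
 = 0·0.159 + 8·0.1908 + 12·0.1802 + 0·0.141 + 12·0.1692 + 18·0.1598
 = 0 + 1.5264 + 2.1624 + 0 + 2.0304 + 2.8764
 = 8.5956

8.5956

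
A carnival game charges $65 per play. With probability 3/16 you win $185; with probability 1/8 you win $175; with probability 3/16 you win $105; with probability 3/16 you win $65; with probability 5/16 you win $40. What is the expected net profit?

35.9375

E[payout] = 185·3/16 + 175·1/8 + 105·3/16 + 65·3/16 + 40·5/16
 = 555/16 + 175/8 + 315/16 + 195/16 + 25/2
 = 1615/16
Net = 1615/16 - 65 = 575/16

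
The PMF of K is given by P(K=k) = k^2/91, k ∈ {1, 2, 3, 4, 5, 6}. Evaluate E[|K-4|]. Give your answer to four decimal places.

1.2857

E[|K-4|] = Σ |k-4|·P(K=k)
 = 3·1/91 + 2·4/91 + 1·9/91 + 0·16/91 + 1·25/91 + 2·36/91
 = 3/91 + 8/91 + 9/91 + 0 + 25/91 + 72/91
 = 9/7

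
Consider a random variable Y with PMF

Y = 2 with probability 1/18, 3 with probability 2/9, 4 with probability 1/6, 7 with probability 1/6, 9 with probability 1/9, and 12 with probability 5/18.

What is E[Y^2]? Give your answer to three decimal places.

62.056

E[Y^2] = Σ y^2·P(Y=y)
 = 4·1/18 + 9·2/9 + 16·1/6 + 49·1/6 + 81·1/9 + 144·5/18
 = 2/9 + 2 + 8/3 + 49/6 + 9 + 40
 = 1117/18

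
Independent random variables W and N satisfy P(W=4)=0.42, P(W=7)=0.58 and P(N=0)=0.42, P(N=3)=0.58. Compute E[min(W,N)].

E[min(W,N)] = Σ_w Σ_n min(w,n) · P(W=w)P(N=n)
 = 0·0.1764 + 3·0.2436 + 0·0.2436 + 3·0.3364
 = 0 + 0.7308 + 0 + 1.0092
 = 1.74

1.74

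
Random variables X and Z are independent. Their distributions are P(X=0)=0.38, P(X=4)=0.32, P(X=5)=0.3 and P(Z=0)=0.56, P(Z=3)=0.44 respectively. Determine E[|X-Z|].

E[|X-Z|] = Σ_x Σ_z |x-z| · P(X=x)P(Z=z)
 = 0·0.2128 + 3·0.1672 + 4·0.1792 + 1·0.1408 + 5·0.168 + 2·0.132
 = 0 + 0.5016 + 0.7168 + 0.1408 + 0.84 + 0.264
 = 2.4632

2.4632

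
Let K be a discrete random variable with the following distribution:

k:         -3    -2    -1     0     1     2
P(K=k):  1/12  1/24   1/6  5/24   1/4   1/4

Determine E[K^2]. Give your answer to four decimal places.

E[K^2] = Σ k^2·P(K=k)
 = 9·1/12 + 4·1/24 + 1·1/6 + 0·5/24 + 1·1/4 + 4·1/4
 = 3/4 + 1/6 + 1/6 + 0 + 1/4 + 1
 = 7/3

2.3333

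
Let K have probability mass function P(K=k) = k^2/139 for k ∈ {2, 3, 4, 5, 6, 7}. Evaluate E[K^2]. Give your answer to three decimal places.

33.633

E[K^2] = Σ k^2·P(K=k)
 = 4·4/139 + 9·9/139 + 16·16/139 + 25·25/139 + 36·36/139 + 49·49/139
 = 16/139 + 81/139 + 256/139 + 625/139 + 1296/139 + 2401/139
 = 4675/139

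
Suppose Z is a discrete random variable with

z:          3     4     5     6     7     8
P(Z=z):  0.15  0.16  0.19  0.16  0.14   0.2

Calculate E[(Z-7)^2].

E[(Z-7)^2] = Σ (z-7)^2·P(Z=z)
 = 16·0.15 + 9·0.16 + 4·0.19 + 1·0.16 + 0·0.14 + 1·0.2
 = 2.4 + 1.44 + 0.76 + 0.16 + 0 + 0.2
 = 4.96

4.96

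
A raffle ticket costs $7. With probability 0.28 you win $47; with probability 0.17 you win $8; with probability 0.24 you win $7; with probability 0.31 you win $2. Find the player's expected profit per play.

E[payout] = 47·0.28 + 8·0.17 + 7·0.24 + 2·0.31
 = 13.16 + 1.36 + 1.68 + 0.62
 = 16.82
Net = 16.82 - 7 = 9.82

9.82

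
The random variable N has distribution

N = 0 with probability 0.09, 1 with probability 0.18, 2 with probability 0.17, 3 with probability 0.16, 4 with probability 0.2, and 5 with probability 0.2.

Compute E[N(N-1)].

E[N(N-1)] = Σ n(n-1)·P(N=n)
 = 0·0.09 + 0·0.18 + 2·0.17 + 6·0.16 + 12·0.2 + 20·0.2
 = 0 + 0 + 0.34 + 0.96 + 2.4 + 4
 = 7.7

7.7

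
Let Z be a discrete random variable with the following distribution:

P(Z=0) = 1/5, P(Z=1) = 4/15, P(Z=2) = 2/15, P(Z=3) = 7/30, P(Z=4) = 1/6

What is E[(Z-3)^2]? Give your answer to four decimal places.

E[(Z-3)^2] = Σ (z-3)^2·P(Z=z)
 = 9·1/5 + 4·4/15 + 1·2/15 + 0·7/30 + 1·1/6
 = 9/5 + 16/15 + 2/15 + 0 + 1/6
 = 19/6

3.1667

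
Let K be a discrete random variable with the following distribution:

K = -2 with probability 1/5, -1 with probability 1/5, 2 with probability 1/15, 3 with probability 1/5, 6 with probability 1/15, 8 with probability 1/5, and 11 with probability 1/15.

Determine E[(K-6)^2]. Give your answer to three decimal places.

E[(K-6)^2] = Σ (k-6)^2·P(K=k)
 = 64·1/5 + 49·1/5 + 16·1/15 + 9·1/5 + 0·1/15 + 4·1/5 + 25·1/15
 = 64/5 + 49/5 + 16/15 + 9/5 + 0 + 4/5 + 5/3
 = 419/15

27.933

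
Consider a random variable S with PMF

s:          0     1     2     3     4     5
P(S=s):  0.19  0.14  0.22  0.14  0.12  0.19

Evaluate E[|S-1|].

E[|S-1|] = Σ |s-1|·P(S=s)
 = 1·0.19 + 0·0.14 + 1·0.22 + 2·0.14 + 3·0.12 + 4·0.19
 = 0.19 + 0 + 0.22 + 0.28 + 0.36 + 0.76
 = 1.81

1.81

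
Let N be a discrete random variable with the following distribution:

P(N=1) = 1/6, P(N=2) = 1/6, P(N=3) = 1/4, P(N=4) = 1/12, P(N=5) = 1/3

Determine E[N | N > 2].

4.125

P(N > 2) = 1/4 + 1/12 + 1/3 = 2/3.
E[N | N > 2] = [3·1/4 + 4·1/12 + 5·1/3] / (2/3)
 = 11/4 / (2/3)
 = 33/8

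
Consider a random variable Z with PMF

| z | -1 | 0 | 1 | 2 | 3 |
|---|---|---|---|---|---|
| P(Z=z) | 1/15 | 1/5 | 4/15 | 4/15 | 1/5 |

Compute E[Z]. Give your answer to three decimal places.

1.333

E[Z] = Σ z·P(Z=z)
 = (-1)·1/15 + 0·1/5 + 1·4/15 + 2·4/15 + 3·1/5
 = (-1/15) + 0 + 4/15 + 8/15 + 3/5
 = 4/3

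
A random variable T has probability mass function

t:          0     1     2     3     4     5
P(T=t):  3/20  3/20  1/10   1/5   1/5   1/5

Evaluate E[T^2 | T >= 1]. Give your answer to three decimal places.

P(T >= 1) = 3/20 + 1/10 + 1/5 + 1/5 + 1/5 = 17/20.
E[T^2 | T >= 1] = [1·3/20 + 4·1/10 + 9·1/5 + 16·1/5 + 25·1/5] / (17/20)
 = 211/20 / (17/20)
 = 211/17

12.412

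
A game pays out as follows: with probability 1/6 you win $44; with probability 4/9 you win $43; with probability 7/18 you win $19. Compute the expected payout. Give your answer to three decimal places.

33.833

E[payout] = 44·1/6 + 43·4/9 + 19·7/18
 = 22/3 + 172/9 + 133/18
 = 203/6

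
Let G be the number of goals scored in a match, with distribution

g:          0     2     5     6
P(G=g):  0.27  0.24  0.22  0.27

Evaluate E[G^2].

16.18

E[G^2] = Σ g^2·P(G=g)
 = 0·0.27 + 4·0.24 + 25·0.22 + 36·0.27
 = 0 + 0.96 + 5.5 + 9.72
 = 16.18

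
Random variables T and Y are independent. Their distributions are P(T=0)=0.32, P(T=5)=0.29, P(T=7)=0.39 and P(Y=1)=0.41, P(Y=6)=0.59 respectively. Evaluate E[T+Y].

E[T+Y] = Σ_t Σ_y (t+y) · P(T=t)P(Y=y)
 = 1·0.1312 + 6·0.1888 + 6·0.1189 + 11·0.1711 + 8·0.1599 + 13·0.2301
 = 0.1312 + 1.1328 + 0.7134 + 1.8821 + 1.2792 + 2.9913
 = 8.13

8.13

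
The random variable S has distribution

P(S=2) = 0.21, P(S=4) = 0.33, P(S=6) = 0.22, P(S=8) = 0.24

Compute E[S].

4.98

E[S] = Σ s·P(S=s)
 = 2·0.21 + 4·0.33 + 6·0.22 + 8·0.24
 = 0.42 + 1.32 + 1.32 + 1.92
 = 4.98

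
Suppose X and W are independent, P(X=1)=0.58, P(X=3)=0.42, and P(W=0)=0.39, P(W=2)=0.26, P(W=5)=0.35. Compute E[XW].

4.1768

E[XW] = Σ_x Σ_w xw · P(X=x)P(W=w)
 = 0·0.2262 + 2·0.1508 + 5·0.203 + 0·0.1638 + 6·0.1092 + 15·0.147
 = 0 + 0.3016 + 1.015 + 0 + 0.6552 + 2.205
 = 4.1768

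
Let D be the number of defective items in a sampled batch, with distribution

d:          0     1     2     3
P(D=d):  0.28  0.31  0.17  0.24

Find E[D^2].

3.15

E[D^2] = Σ d^2·P(D=d)
 = 0·0.28 + 1·0.31 + 4·0.17 + 9·0.24
 = 0 + 0.31 + 0.68 + 2.16
 = 3.15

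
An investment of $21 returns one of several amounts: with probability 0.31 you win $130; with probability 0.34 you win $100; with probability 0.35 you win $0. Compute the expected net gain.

E[payout] = 130·0.31 + 100·0.34 + 0·0.35
 = 40.3 + 34 + 0
 = 74.3
Net = 74.3 - 21 = 53.3

53.3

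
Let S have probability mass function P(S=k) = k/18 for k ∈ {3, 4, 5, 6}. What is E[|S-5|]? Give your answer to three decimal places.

0.889

E[|S-5|] = Σ |s-5|·P(S=s)
 = 2·1/6 + 1·2/9 + 0·5/18 + 1·1/3
 = 1/3 + 2/9 + 0 + 1/3
 = 8/9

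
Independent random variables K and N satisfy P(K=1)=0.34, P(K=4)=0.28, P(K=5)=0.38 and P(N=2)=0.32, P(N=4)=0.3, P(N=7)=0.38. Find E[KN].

E[KN] = Σ_k Σ_n kn · P(K=k)P(N=n)
 = 2·0.1088 + 4·0.102 + 7·0.1292 + 8·0.0896 + 16·0.084 + 28·0.1064 + 10·0.1216 + 20·0.114 + 35·0.1444
 = 0.2176 + 0.408 + 0.9044 + 0.7168 + 1.344 + 2.9792 + 1.216 + 2.28 + 5.054
 = 15.12

15.12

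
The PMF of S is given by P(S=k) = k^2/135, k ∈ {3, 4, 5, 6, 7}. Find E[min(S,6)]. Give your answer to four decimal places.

E[min(S,6)] = Σ min(s,6)·P(S=s)
 = 3·1/15 + 4·16/135 + 5·5/27 + 6·4/15 + 6·49/135
 = 1/5 + 64/135 + 25/27 + 8/5 + 98/45
 = 242/45

5.3778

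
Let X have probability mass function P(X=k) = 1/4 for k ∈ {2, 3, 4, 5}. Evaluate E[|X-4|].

1

E[|X-4|] = Σ |x-4|·P(X=x)
 = 2·1/4 + 1·1/4 + 0·1/4 + 1·1/4
 = 1/2 + 1/4 + 0 + 1/4
 = 1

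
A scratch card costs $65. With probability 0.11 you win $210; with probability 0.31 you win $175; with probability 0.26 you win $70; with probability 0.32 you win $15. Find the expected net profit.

E[payout] = 210·0.11 + 175·0.31 + 70·0.26 + 15·0.32
 = 23.1 + 54.25 + 18.2 + 4.8
 = 100.35
Net = 100.35 - 65 = 35.35

35.35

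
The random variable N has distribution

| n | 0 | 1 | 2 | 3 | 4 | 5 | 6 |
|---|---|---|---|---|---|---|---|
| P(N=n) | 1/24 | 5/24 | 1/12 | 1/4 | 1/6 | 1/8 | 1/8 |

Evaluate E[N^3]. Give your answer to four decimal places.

E[N^3] = Σ n^3·P(N=n)
 = 0·1/24 + 1·5/24 + 8·1/12 + 27·1/4 + 64·1/6 + 125·1/8 + 216·1/8
 = 0 + 5/24 + 2/3 + 27/4 + 32/3 + 125/8 + 27
 = 731/12

60.9167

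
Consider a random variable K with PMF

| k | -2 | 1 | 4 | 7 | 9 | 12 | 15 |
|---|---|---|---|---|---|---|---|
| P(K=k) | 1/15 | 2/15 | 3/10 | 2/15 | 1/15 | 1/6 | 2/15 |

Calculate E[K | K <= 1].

P(K <= 1) = 1/15 + 2/15 = 1/5.
E[K | K <= 1] = [(-2)·1/15 + 1·2/15] / (1/5)
 = 0 / (1/5)
 = 0

0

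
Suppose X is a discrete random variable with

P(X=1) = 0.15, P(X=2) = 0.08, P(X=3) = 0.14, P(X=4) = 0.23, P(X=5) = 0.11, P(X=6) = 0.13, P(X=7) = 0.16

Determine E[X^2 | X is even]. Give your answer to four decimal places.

P(X is even) = 0.08 + 0.23 + 0.13 = 0.44.
E[X^2 | X is even] = [4·0.08 + 16·0.23 + 36·0.13] / 0.44
 = 8.68 / 0.44
 = 217/11

19.7273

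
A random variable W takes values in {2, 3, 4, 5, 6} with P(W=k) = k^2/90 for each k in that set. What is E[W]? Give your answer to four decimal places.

4.8889

E[W] = Σ w·P(W=w)
 = 2·2/45 + 3·1/10 + 4·8/45 + 5·5/18 + 6·2/5
 = 4/45 + 3/10 + 32/45 + 25/18 + 12/5
 = 44/9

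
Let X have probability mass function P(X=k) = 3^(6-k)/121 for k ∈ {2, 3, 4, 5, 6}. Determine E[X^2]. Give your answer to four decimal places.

6.7934

E[X^2] = Σ x^2·P(X=x)
 = 4·81/121 + 9·27/121 + 16·9/121 + 25·3/121 + 36·1/121
 = 324/121 + 243/121 + 144/121 + 75/121 + 36/121
 = 822/121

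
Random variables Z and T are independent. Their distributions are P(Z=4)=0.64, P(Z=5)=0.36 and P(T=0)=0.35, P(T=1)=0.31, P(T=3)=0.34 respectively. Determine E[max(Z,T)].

4.36

E[max(Z,T)] = Σ_z Σ_t max(z,t) · P(Z=z)P(T=t)
 = 4·0.224 + 4·0.1984 + 4·0.2176 + 5·0.126 + 5·0.1116 + 5·0.1224
 = 0.896 + 0.7936 + 0.8704 + 0.63 + 0.558 + 0.612
 = 4.36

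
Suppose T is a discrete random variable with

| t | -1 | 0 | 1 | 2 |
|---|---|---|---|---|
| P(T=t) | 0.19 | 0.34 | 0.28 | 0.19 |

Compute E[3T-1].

E[3T-1] = Σ (3t-1)·P(T=t)
 = (-4)·0.19 + (-1)·0.34 + 2·0.28 + 5·0.19
 = (-0.76) + (-0.34) + 0.56 + 0.95
 = 0.41

0.41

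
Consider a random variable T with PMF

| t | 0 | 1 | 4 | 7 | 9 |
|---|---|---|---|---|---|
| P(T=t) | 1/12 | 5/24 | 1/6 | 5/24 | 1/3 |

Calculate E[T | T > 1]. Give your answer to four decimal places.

P(T > 1) = 1/6 + 5/24 + 1/3 = 17/24.
E[T | T > 1] = [4·1/6 + 7·5/24 + 9·1/3] / (17/24)
 = 41/8 / (17/24)
 = 123/17

7.2353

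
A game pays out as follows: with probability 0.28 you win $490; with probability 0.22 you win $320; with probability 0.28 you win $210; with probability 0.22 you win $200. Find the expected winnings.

310.4

E[payout] = 490·0.28 + 320·0.22 + 210·0.28 + 200·0.22
 = 137.2 + 70.4 + 58.8 + 44
 = 310.4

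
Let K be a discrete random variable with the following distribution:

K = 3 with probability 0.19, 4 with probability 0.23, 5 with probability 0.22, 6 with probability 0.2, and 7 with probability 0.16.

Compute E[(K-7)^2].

6.19

E[(K-7)^2] = Σ (k-7)^2·P(K=k)
 = 16·0.19 + 9·0.23 + 4·0.22 + 1·0.2 + 0·0.16
 = 3.04 + 2.07 + 0.88 + 0.2 + 0
 = 6.19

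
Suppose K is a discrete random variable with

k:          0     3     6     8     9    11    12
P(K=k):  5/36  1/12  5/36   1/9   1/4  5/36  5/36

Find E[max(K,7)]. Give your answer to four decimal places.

E[max(K,7)] = Σ max(k,7)·P(K=k)
 = 7·5/36 + 7·1/12 + 7·5/36 + 8·1/9 + 9·1/4 + 11·5/36 + 12·5/36
 = 35/36 + 7/12 + 35/36 + 8/9 + 9/4 + 55/36 + 5/3
 = 319/36

8.8611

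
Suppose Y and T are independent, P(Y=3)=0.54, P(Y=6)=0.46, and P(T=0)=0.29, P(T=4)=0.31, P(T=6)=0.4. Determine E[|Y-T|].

E[|Y-T|] = Σ_y Σ_t |y-t| · P(Y=y)P(T=t)
 = 3·0.1566 + 1·0.1674 + 3·0.216 + 6·0.1334 + 2·0.1426 + 0·0.184
 = 0.4698 + 0.1674 + 0.648 + 0.8004 + 0.2852 + 0
 = 2.3708

2.3708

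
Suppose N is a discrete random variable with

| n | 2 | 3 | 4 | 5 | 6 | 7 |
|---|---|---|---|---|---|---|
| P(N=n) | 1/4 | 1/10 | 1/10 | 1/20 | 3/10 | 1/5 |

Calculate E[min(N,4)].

3.4

E[min(N,4)] = Σ min(n,4)·P(N=n)
 = 2·1/4 + 3·1/10 + 4·1/10 + 4·1/20 + 4·3/10 + 4·1/5
 = 1/2 + 3/10 + 2/5 + 1/5 + 6/5 + 4/5
 = 17/5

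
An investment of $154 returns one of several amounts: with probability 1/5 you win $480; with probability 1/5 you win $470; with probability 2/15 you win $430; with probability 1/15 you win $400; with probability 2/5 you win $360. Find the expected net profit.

264

E[payout] = 480·1/5 + 470·1/5 + 430·2/15 + 400·1/15 + 360·2/5
 = 96 + 94 + 172/3 + 80/3 + 144
 = 418
Net = 418 - 154 = 264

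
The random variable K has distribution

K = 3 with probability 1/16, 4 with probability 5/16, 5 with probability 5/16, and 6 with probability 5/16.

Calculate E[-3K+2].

E[-3K+2] = Σ (-3k+2)·P(K=k)
 = (-7)·1/16 + (-10)·5/16 + (-13)·5/16 + (-16)·5/16
 = (-7/16) + (-25/8) + (-65/16) + (-5)
 = -101/8

-12.625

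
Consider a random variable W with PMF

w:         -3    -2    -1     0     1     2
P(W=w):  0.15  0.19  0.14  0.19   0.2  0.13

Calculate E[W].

E[W] = Σ w·P(W=w)
 = (-3)·0.15 + (-2)·0.19 + (-1)·0.14 + 0·0.19 + 1·0.2 + 2·0.13
 = (-0.45) + (-0.38) + (-0.14) + 0 + 0.2 + 0.26
 = -0.51

-0.51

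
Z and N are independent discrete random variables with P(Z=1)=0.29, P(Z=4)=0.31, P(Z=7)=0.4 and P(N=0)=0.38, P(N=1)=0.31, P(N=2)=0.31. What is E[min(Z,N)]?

E[min(Z,N)] = Σ_z Σ_n min(z,n) · P(Z=z)P(N=n)
 = 0·0.1102 + 1·0.0899 + 1·0.0899 + 0·0.1178 + 1·0.0961 + 2·0.0961 + 0·0.152 + 1·0.124 + 2·0.124
 = 0 + 0.0899 + 0.0899 + 0 + 0.0961 + 0.1922 + 0 + 0.124 + 0.248
 = 0.8401

0.8401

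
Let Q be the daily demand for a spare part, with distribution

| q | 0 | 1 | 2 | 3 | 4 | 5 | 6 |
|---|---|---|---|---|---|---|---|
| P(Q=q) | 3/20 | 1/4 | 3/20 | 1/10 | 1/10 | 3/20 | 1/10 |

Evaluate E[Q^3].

E[Q^3] = Σ q^3·P(Q=q)
 = 0·3/20 + 1·1/4 + 8·3/20 + 27·1/10 + 64·1/10 + 125·3/20 + 216·1/10
 = 0 + 1/4 + 6/5 + 27/10 + 32/5 + 75/4 + 108/5
 = 509/10

50.9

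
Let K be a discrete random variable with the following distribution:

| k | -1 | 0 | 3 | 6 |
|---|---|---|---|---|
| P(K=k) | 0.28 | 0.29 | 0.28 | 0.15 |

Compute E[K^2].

E[K^2] = Σ k^2·P(K=k)
 = 1·0.28 + 0·0.29 + 9·0.28 + 36·0.15
 = 0.28 + 0 + 2.52 + 5.4
 = 8.2

8.2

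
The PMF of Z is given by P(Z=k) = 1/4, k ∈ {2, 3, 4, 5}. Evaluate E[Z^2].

13.5

E[Z^2] = Σ z^2·P(Z=z)
 = 4·1/4 + 9·1/4 + 16·1/4 + 25·1/4
 = 1 + 9/4 + 4 + 25/4
 = 27/2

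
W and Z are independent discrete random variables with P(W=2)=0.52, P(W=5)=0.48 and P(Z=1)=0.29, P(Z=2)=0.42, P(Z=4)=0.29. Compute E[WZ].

E[WZ] = Σ_w Σ_z wz · P(W=w)P(Z=z)
 = 2·0.1508 + 4·0.2184 + 8·0.1508 + 5·0.1392 + 10·0.2016 + 20·0.1392
 = 0.3016 + 0.8736 + 1.2064 + 0.696 + 2.016 + 2.784
 = 7.8776

7.8776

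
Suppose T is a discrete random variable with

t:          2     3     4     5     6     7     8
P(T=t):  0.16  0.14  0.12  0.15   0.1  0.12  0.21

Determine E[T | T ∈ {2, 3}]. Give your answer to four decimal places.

2.4667

P(T ∈ {2, 3}) = 0.16 + 0.14 = 0.3.
E[T | T ∈ {2, 3}] = [2·0.16 + 3·0.14] / 0.3
 = 0.74 / 0.3
 = 37/15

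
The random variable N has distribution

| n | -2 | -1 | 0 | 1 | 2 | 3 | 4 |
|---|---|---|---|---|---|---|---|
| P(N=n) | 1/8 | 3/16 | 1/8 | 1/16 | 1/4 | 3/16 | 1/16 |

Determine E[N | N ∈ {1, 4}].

P(N ∈ {1, 4}) = 1/16 + 1/16 = 1/8.
E[N | N ∈ {1, 4}] = [1·1/16 + 4·1/16] / (1/8)
 = 5/16 / (1/8)
 = 5/2

2.5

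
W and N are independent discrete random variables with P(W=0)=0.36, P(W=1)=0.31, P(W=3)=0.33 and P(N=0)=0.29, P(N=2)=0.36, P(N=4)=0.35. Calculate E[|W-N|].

E[|W-N|] = Σ_w Σ_n |w-n| · P(W=w)P(N=n)
 = 0·0.1044 + 2·0.1296 + 4·0.126 + 1·0.0899 + 1·0.1116 + 3·0.1085 + 3·0.0957 + 1·0.1188 + 1·0.1155
 = 0 + 0.2592 + 0.504 + 0.0899 + 0.1116 + 0.3255 + 0.2871 + 0.1188 + 0.1155
 = 1.8116

1.8116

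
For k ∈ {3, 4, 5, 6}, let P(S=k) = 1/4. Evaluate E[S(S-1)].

E[S(S-1)] = Σ s(s-1)·P(S=s)
 = 6·1/4 + 12·1/4 + 20·1/4 + 30·1/4
 = 3/2 + 3 + 5 + 15/2
 = 17

17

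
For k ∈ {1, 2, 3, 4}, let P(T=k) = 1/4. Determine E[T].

2.5

E[T] = Σ t·P(T=t)
 = 1·1/4 + 2·1/4 + 3·1/4 + 4·1/4
 = 1/4 + 1/2 + 3/4 + 1
 = 5/2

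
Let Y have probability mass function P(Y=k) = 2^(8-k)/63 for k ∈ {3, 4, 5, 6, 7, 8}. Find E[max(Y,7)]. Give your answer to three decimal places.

E[max(Y,7)] = Σ max(y,7)·P(Y=y)
 = 7·32/63 + 7·16/63 + 7·8/63 + 7·4/63 + 7·2/63 + 8·1/63
 = 32/9 + 16/9 + 8/9 + 4/9 + 2/9 + 8/63
 = 442/63

7.016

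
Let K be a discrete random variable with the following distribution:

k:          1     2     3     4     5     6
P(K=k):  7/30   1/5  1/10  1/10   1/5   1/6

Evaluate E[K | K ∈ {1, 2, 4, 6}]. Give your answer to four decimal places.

2.9048

P(K ∈ {1, 2, 4, 6}) = 7/30 + 1/5 + 1/10 + 1/6 = 7/10.
E[K | K ∈ {1, 2, 4, 6}] = [1·7/30 + 2·1/5 + 4·1/10 + 6·1/6] / (7/10)
 = 61/30 / (7/10)
 = 61/21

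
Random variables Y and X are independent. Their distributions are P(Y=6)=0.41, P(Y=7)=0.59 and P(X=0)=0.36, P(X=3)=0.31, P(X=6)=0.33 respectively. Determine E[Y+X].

E[Y+X] = Σ_y Σ_x (y+x) · P(Y=y)P(X=x)
 = 6·0.1476 + 9·0.1271 + 12·0.1353 + 7·0.2124 + 10·0.1829 + 13·0.1947
 = 0.8856 + 1.1439 + 1.6236 + 1.4868 + 1.829 + 2.5311
 = 9.5

9.5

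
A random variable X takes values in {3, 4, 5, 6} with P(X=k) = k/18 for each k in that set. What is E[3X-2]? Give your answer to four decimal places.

E[3X-2] = Σ (3x-2)·P(X=x)
 = 7·1/6 + 10·2/9 + 13·5/18 + 16·1/3
 = 7/6 + 20/9 + 65/18 + 16/3
 = 37/3

12.3333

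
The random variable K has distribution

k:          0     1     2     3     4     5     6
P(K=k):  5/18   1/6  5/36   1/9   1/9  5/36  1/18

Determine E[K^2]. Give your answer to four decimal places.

8.9722

E[K^2] = Σ k^2·P(K=k)
 = 0·5/18 + 1·1/6 + 4·5/36 + 9·1/9 + 16·1/9 + 25·5/36 + 36·1/18
 = 0 + 1/6 + 5/9 + 1 + 16/9 + 125/36 + 2
 = 323/36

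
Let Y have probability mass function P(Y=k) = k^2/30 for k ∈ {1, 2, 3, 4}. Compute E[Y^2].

E[Y^2] = Σ y^2·P(Y=y)
 = 1·1/30 + 4·2/15 + 9·3/10 + 16·8/15
 = 1/30 + 8/15 + 27/10 + 128/15
 = 59/5

11.8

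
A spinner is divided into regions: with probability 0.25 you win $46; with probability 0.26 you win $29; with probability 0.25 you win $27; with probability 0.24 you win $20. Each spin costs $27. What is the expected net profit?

3.59

E[payout] = 46·0.25 + 29·0.26 + 27·0.25 + 20·0.24
 = 11.5 + 7.54 + 6.75 + 4.8
 = 30.59
Net = 30.59 - 27 = 3.59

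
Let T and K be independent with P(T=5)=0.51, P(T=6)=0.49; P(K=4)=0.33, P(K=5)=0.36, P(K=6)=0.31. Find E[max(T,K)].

5.6481

E[max(T,K)] = Σ_t Σ_k max(t,k) · P(T=t)P(K=k)
 = 5·0.1683 + 5·0.1836 + 6·0.1581 + 6·0.1617 + 6·0.1764 + 6·0.1519
 = 0.8415 + 0.918 + 0.9486 + 0.9702 + 1.0584 + 0.9114
 = 5.6481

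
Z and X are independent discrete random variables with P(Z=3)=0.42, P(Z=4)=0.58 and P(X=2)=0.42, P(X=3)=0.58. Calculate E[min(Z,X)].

E[min(Z,X)] = Σ_z Σ_x min(z,x) · P(Z=z)P(X=x)
 = 2·0.1764 + 3·0.2436 + 2·0.2436 + 3·0.3364
 = 0.3528 + 0.7308 + 0.4872 + 1.0092
 = 2.58

2.58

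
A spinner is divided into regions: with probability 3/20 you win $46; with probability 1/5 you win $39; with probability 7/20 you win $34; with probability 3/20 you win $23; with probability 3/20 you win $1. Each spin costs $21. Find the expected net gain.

E[payout] = 46·3/20 + 39·1/5 + 34·7/20 + 23·3/20 + 1·3/20
 = 69/10 + 39/5 + 119/10 + 69/20 + 3/20
 = 151/5
Net = 151/5 - 21 = 46/5

9.2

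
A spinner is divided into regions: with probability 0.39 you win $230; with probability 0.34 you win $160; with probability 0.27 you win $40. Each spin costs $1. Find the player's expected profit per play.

153.9

E[payout] = 230·0.39 + 160·0.34 + 40·0.27
 = 89.7 + 54.4 + 10.8
 = 154.9
Net = 154.9 - 1 = 153.9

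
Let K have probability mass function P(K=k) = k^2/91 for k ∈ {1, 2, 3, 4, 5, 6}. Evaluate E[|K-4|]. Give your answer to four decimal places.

1.2857

E[|K-4|] = Σ |k-4|·P(K=k)
 = 3·1/91 + 2·4/91 + 1·9/91 + 0·16/91 + 1·25/91 + 2·36/91
 = 3/91 + 8/91 + 9/91 + 0 + 25/91 + 72/91
 = 9/7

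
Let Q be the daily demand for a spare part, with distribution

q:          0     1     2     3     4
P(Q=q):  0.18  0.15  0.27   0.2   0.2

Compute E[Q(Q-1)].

4.14

E[Q(Q-1)] = Σ q(q-1)·P(Q=q)
 = 0·0.18 + 0·0.15 + 2·0.27 + 6·0.2 + 12·0.2
 = 0 + 0 + 0.54 + 1.2 + 2.4
 = 4.14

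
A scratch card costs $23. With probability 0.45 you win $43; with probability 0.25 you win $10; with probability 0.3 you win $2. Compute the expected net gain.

-0.55

E[payout] = 43·0.45 + 10·0.25 + 2·0.3
 = 19.35 + 2.5 + 0.6
 = 22.45
Net = 22.45 - 23 = -0.55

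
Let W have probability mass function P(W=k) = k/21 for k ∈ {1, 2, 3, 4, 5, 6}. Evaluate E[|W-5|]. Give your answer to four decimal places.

E[|W-5|] = Σ |w-5|·P(W=w)
 = 4·1/21 + 3·2/21 + 2·1/7 + 1·4/21 + 0·5/21 + 1·2/7
 = 4/21 + 2/7 + 2/7 + 4/21 + 0 + 2/7
 = 26/21

1.2381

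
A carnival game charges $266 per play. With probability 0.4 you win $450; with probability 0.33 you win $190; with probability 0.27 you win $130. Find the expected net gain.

E[payout] = 450·0.4 + 190·0.33 + 130·0.27
 = 180 + 62.7 + 35.1
 = 277.8
Net = 277.8 - 266 = 11.8

11.8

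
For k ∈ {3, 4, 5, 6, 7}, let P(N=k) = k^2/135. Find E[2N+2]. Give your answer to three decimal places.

E[2N+2] = Σ (2n+2)·P(N=n)
 = 8·1/15 + 10·16/135 + 12·5/27 + 14·4/15 + 16·49/135
 = 8/15 + 32/27 + 20/9 + 56/15 + 784/135
 = 364/27

13.481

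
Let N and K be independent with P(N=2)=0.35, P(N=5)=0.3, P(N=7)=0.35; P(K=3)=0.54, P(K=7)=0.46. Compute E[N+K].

9.49

E[N+K] = Σ_n Σ_k (n+k) · P(N=n)P(K=k)
 = 5·0.189 + 9·0.161 + 8·0.162 + 12·0.138 + 10·0.189 + 14·0.161
 = 0.945 + 1.449 + 1.296 + 1.656 + 1.89 + 2.254
 = 9.49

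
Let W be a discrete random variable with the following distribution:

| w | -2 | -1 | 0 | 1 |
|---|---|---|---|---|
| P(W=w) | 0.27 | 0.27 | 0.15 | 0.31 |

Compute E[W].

E[W] = Σ w·P(W=w)
 = (-2)·0.27 + (-1)·0.27 + 0·0.15 + 1·0.31
 = (-0.54) + (-0.27) + 0 + 0.31
 = -0.5

-0.5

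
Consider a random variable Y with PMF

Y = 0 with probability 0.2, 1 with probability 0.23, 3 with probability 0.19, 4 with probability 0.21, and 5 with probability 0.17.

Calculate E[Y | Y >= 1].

3.1125

P(Y >= 1) = 0.23 + 0.19 + 0.21 + 0.17 = 0.8.
E[Y | Y >= 1] = [1·0.23 + 3·0.19 + 4·0.21 + 5·0.17] / 0.8
 = 2.49 / 0.8
 = 249/80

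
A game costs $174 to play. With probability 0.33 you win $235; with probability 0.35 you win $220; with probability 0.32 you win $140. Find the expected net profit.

E[payout] = 235·0.33 + 220·0.35 + 140·0.32
 = 77.55 + 77 + 44.8
 = 199.35
Net = 199.35 - 174 = 25.35

25.35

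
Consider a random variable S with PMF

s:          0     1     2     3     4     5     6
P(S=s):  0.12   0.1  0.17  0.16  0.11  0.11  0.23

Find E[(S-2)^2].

5.85

E[(S-2)^2] = Σ (s-2)^2·P(S=s)
 = 4·0.12 + 1·0.1 + 0·0.17 + 1·0.16 + 4·0.11 + 9·0.11 + 16·0.23
 = 0.48 + 0.1 + 0 + 0.16 + 0.44 + 0.99 + 3.68
 = 5.85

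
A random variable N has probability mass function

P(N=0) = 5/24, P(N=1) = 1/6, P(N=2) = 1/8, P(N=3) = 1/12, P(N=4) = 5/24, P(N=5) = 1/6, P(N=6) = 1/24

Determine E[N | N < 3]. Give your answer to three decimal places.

P(N < 3) = 5/24 + 1/6 + 1/8 = 1/2.
E[N | N < 3] = [0·5/24 + 1·1/6 + 2·1/8] / (1/2)
 = 5/12 / (1/2)
 = 5/6

0.833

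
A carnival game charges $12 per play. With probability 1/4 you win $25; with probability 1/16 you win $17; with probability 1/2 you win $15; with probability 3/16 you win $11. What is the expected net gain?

4.875

E[payout] = 25·1/4 + 17·1/16 + 15·1/2 + 11·3/16
 = 25/4 + 17/16 + 15/2 + 33/16
 = 135/8
Net = 135/8 - 12 = 39/8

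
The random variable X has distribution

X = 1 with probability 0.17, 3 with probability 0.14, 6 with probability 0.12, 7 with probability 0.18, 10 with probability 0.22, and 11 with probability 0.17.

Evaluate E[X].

6.64

E[X] = Σ x·P(X=x)
 = 1·0.17 + 3·0.14 + 6·0.12 + 7·0.18 + 10·0.22 + 11·0.17
 = 0.17 + 0.42 + 0.72 + 1.26 + 2.2 + 1.87
 = 6.64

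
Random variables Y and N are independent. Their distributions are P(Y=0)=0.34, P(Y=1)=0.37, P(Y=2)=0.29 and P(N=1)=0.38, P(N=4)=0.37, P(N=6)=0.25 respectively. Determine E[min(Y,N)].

E[min(Y,N)] = Σ_y Σ_n min(y,n) · P(Y=y)P(N=n)
 = 0·0.1292 + 0·0.1258 + 0·0.085 + 1·0.1406 + 1·0.1369 + 1·0.0925 + 1·0.1102 + 2·0.1073 + 2·0.0725
 = 0 + 0 + 0 + 0.1406 + 0.1369 + 0.0925 + 0.1102 + 0.2146 + 0.145
 = 0.8398

0.8398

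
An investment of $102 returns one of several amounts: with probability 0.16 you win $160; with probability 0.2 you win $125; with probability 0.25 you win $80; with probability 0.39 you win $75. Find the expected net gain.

-2.15

E[payout] = 160·0.16 + 125·0.2 + 80·0.25 + 75·0.39
 = 25.6 + 25 + 20 + 29.25
 = 99.85
Net = 99.85 - 102 = -2.15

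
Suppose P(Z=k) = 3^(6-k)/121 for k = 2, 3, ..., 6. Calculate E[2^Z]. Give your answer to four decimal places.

E[2^Z] = Σ 2^z·P(Z=z)
 = 4·81/121 + 8·27/121 + 16·9/121 + 32·3/121 + 64·1/121
 = 324/121 + 216/121 + 144/121 + 96/121 + 64/121
 = 844/121

6.9752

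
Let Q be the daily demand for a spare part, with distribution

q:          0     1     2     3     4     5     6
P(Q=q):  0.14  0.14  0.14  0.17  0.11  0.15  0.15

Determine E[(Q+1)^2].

E[(Q+1)^2] = Σ (q+1)^2·P(Q=q)
 = 1·0.14 + 4·0.14 + 9·0.14 + 16·0.17 + 25·0.11 + 36·0.15 + 49·0.15
 = 0.14 + 0.56 + 1.26 + 2.72 + 2.75 + 5.4 + 7.35
 = 20.18

20.18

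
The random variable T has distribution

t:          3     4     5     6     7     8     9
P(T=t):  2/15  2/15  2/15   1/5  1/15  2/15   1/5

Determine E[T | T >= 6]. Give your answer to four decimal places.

7.5556

P(T >= 6) = 1/5 + 1/15 + 2/15 + 1/5 = 3/5.
E[T | T >= 6] = [6·1/5 + 7·1/15 + 8·2/15 + 9·1/5] / (3/5)
 = 68/15 / (3/5)
 = 68/9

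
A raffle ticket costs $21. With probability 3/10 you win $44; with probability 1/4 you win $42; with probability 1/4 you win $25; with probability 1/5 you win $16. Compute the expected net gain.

E[payout] = 44·3/10 + 42·1/4 + 25·1/4 + 16·1/5
 = 66/5 + 21/2 + 25/4 + 16/5
 = 663/20
Net = 663/20 - 21 = 243/20

12.15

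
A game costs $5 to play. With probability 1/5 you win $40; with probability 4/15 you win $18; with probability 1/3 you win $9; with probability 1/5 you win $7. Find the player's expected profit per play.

E[payout] = 40·1/5 + 18·4/15 + 9·1/3 + 7·1/5
 = 8 + 24/5 + 3 + 7/5
 = 86/5
Net = 86/5 - 5 = 61/5

12.2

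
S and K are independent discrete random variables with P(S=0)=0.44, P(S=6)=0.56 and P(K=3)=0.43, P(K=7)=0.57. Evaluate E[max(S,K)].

E[max(S,K)] = Σ_s Σ_k max(s,k) · P(S=s)P(K=k)
 = 3·0.1892 + 7·0.2508 + 6·0.2408 + 7·0.3192
 = 0.5676 + 1.7556 + 1.4448 + 2.2344
 = 6.0024

6.0024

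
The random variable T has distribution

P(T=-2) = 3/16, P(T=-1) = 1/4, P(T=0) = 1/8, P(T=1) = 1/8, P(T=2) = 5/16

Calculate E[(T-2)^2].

E[(T-2)^2] = Σ (t-2)^2·P(T=t)
 = 16·3/16 + 9·1/4 + 4·1/8 + 1·1/8 + 0·5/16
 = 3 + 9/4 + 1/2 + 1/8 + 0
 = 47/8

5.875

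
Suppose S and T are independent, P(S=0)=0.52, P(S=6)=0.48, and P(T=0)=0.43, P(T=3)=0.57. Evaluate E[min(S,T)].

E[min(S,T)] = Σ_s Σ_t min(s,t) · P(S=s)P(T=t)
 = 0·0.2236 + 0·0.2964 + 0·0.2064 + 3·0.2736
 = 0 + 0 + 0 + 0.8208
 = 0.8208

0.8208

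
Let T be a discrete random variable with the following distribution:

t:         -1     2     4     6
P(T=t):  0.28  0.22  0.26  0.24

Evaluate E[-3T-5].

-12.92

E[-3T-5] = Σ (-3t-5)·P(T=t)
 = (-2)·0.28 + (-11)·0.22 + (-17)·0.26 + (-23)·0.24
 = (-0.56) + (-2.42) + (-4.42) + (-5.52)
 = -12.92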